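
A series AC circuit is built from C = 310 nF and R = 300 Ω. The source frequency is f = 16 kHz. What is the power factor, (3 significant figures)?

ω = 2πf = 100500 rad/s
X_C = 1/(ωC) = 32.1 Ω
Z = 300 − j32.1 Ω
|Z| = √(300² + 32.1²) = 302 Ω
∠Z = arctan(-32.1/300) = -6.11°
cos φ = cos(-6.11°) = 0.994

0.994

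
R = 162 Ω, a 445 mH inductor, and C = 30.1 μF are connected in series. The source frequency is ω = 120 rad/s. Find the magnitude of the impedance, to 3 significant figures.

X_L = ωL = 53.4 Ω
X_C = 1/(ωC) = 277 Ω
Net reactance X = X_L − X_C = -223 Ω
Z = 162 − j223 Ω
|Z| = √(162² + 223²) = 276 Ω

276 Ω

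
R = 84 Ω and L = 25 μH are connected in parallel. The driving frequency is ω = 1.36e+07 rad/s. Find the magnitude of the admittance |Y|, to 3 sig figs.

12.3 mS

X_L = ωL = 340 Ω
Parallel: admittances add. Y = 1/R + 1/(jωL)
Y = (0.0119 − j0.00294) S
|Y| = 0.0123 S → |Z| = 1/|Y| = 81.5 Ω, ∠Z = −∠Y = 13.9°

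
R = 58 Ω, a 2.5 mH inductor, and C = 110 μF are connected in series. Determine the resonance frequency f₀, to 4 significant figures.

303.5 Hz

ω₀ = 1/√(LC) = 1/√(0.0025 × 0.00011) = 1907 rad/s
f₀ = ω₀/(2π) = 303.5 Hz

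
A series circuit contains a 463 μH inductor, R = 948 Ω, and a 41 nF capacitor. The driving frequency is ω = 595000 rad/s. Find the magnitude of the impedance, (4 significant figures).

976.6 Ω

X_L = ωL = 275.5 Ω
X_C = 1/(ωC) = 40.99 Ω
Net reactance X = X_L − X_C = 234.5 Ω
Z = 948.0 + j234.5 Ω
|Z| = √(948.0² + 234.5²) = 976.6 Ω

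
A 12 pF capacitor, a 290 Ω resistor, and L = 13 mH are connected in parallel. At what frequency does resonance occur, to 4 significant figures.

403.0 kHz

ω₀ = 1/√(LC) = 1/√(0.013 × 1.2e-11) = 2.532e+06 rad/s
f₀ = ω₀/(2π) = 403.0 kHz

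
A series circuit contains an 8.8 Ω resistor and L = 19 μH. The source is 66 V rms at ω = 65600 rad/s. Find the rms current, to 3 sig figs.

X_L = ωL = 1.25 Ω
Z = 8.80 + j1.25 Ω
|Z| = √(8.80² + 1.25²) = 8.89 Ω
I = V/|Z| = 66/8.89 = 7.43 A

7.43 A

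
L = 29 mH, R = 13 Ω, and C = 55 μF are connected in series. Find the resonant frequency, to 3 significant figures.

ω₀ = 1/√(LC) = 1/√(0.029 × 5.5e-05) = 791.8 rad/s
f₀ = ω₀/(2π) = 126 Hz

126 Hz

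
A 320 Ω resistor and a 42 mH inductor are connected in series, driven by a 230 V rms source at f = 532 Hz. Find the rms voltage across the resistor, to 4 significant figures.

ω = 2πf = 3343 rad/s
X_L = ωL = 140.4 Ω
Z = 320.0 + j140.4 Ω
|Z| = √(320.0² + 140.4²) = 349.4 Ω
I = V/|Z| = 658.2 mA
V_R = I·|Z_R| = 0.6582 × 320.0 = 210.6 V

210.6 V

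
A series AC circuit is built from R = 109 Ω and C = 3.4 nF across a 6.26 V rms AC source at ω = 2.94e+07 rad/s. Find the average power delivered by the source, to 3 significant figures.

357 mW

X_C = 1/(ωC) = 10.0 Ω
Z = 109 − j10.0 Ω
|Z| = √(109² + 10.0²) = 109 Ω
∠Z = arctan(-10.0/109) = -5.24°
I = V/|Z| = 57.2 mA
P = VI cos φ = 6.26 × 0.0572 × cos(-5.24°) = 357 mW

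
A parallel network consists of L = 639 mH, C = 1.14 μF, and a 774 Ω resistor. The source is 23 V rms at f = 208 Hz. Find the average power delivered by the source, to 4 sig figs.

ω = 2πf = 1307 rad/s
X_L = ωL = 835.1 Ω
X_C = 1/(ωC) = 671.2 Ω
Parallel: admittances add. Y = 1/R + 1/(jωL) + jωC
Y = (0.001292 + j0.0002924) S
|Y| = 0.001325 S → |Z| = 1/|Y| = 754.9 Ω, ∠Z = −∠Y = -12.75°
I = V/|Z| = 30.47 mA
P = VI cos φ = 23 × 0.03047 × cos(-12.75°) = 683.5 mW

683.5 mW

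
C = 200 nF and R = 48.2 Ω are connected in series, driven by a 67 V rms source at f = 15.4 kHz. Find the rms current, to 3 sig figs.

ω = 2πf = 96760 rad/s
X_C = 1/(ωC) = 51.7 Ω
Z = 48.2 − j51.7 Ω
|Z| = √(48.2² + 51.7²) = 70.7 Ω
I = V/|Z| = 67/70.7 = 948 mA

948 mA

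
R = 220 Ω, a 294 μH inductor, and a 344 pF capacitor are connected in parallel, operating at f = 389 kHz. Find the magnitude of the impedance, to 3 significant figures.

ω = 2πf = 2.444e+06 rad/s
X_L = ωL = 719 Ω
X_C = 1/(ωC) = 1190 Ω
Parallel: admittances add. Y = 1/R + 1/(jωL) + jωC
Y = (0.00455 − j0.000551) S
|Y| = 0.00458 S → |Z| = 1/|Y| = 218 Ω, ∠Z = −∠Y = 6.91°

218 Ω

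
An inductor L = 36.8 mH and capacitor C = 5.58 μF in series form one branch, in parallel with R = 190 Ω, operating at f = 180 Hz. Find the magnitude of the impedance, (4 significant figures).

ω = 2πf = 1131 rad/s
X_L = ωL = 41.62 Ω
X_C = 1/(ωC) = 158.5 Ω
Branch 1: Z₁ = R = 190.0 Ω
Branch 2 (series LC): Z₂ = j(X_L − X_C) = −j116.8 Ω
Parallel: Z = Z₁Z₂/(Z₁+Z₂), |Z| = 99.53 Ω, ∠Z = -58.41°

99.53 Ω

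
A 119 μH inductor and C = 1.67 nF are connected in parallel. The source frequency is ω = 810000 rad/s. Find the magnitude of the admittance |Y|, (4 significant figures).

9.022 mS

X_L = ωL = 96.39 Ω
X_C = 1/(ωC) = 739.3 Ω
Parallel: admittances add. Y = 1/(jωL) + jωC
Y = (0 − j0.009022) S
|Y| = 0.009022 S → |Z| = 1/|Y| = 110.8 Ω, ∠Z = −∠Y = 90.00°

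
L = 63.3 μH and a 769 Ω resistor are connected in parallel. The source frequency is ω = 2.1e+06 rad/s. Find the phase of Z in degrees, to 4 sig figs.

X_L = ωL = 132.9 Ω
Parallel: admittances add. Y = 1/R + 1/(jωL)
Y = (0.001300 − j0.007523) S
|Y| = 0.007634 S → |Z| = 1/|Y| = 131.0 Ω, ∠Z = −∠Y = 80.19°

80.19°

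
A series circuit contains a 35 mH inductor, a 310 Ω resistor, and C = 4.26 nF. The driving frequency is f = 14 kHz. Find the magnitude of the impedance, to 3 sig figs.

ω = 2πf = 87960 rad/s
X_L = ωL = 3080 Ω
X_C = 1/(ωC) = 2670 Ω
Net reactance X = X_L − X_C = 410 Ω
Z = 310 + j410 Ω
|Z| = √(310² + 410²) = 514 Ω

514 Ω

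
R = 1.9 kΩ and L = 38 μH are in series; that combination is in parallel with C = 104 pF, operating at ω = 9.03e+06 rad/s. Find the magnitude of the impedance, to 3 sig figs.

1010 Ω

X_L = ωL = 343 Ω
X_C = 1/(ωC) = 1060 Ω
Branch 1 (R+jX_L): Z₁ = 1900 + j343 Ω, |Z₁| = 1930 Ω
Branch 2 (−jX_C): Z₂ = −j1060 Ω
Parallel: Z = Z₁Z₂/(Z₁+Z₂), |Z| = 1010 Ω, ∠Z = -59.0°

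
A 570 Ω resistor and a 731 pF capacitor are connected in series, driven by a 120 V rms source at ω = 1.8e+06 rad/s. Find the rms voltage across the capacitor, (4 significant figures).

X_C = 1/(ωC) = 760.0 Ω
Z = 570.0 − j760.0 Ω
|Z| = √(570.0² + 760.0²) = 950.0 Ω
I = V/|Z| = 126.3 mA
V_C = I·|Z_C| = 0.1263 × 760.0 = 96.00 V

96.00 V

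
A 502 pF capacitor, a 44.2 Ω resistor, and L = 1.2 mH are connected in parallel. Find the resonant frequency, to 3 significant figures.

ω₀ = 1/√(LC) = 1/√(0.0012 × 5.02e-10) = 1.288e+06 rad/s
f₀ = ω₀/(2π) = 205 kHz

205 kHz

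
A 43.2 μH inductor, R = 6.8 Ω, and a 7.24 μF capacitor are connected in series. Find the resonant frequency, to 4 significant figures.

8.999 kHz

ω₀ = 1/√(LC) = 1/√(4.32e-05 × 7.24e-06) = 56540 rad/s
f₀ = ω₀/(2π) = 8.999 kHz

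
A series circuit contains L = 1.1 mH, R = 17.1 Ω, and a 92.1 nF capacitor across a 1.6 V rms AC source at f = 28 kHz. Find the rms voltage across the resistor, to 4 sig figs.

0.2059 V

ω = 2πf = 175900 rad/s
X_L = ωL = 193.5 Ω
X_C = 1/(ωC) = 61.72 Ω
Net reactance X = X_L − X_C = 131.8 Ω
Z = 17.10 + j131.8 Ω
|Z| = √(17.10² + 131.8²) = 132.9 Ω
I = V/|Z| = 12.04 mA
V_R = I·|Z_R| = 0.01204 × 17.10 = 0.2059 V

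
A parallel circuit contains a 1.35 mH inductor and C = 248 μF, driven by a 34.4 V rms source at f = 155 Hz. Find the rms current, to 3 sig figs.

ω = 2πf = 973.9 rad/s
X_L = ωL = 1.31 Ω
X_C = 1/(ωC) = 4.14 Ω
Parallel: admittances add. Y = 1/(jωL) + jωC
Y = (0 − j0.519) S
|Y| = 0.519 S → |Z| = 1/|Y| = 1.93 Ω, ∠Z = −∠Y = 90.0°
I = V/|Z| = 34.4/1.93 = 17.9 A

17.9 A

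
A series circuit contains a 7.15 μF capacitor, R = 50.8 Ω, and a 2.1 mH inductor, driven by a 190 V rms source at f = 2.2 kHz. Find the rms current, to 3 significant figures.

ω = 2πf = 13820 rad/s
X_L = ωL = 29.0 Ω
X_C = 1/(ωC) = 10.1 Ω
Net reactance X = X_L − X_C = 18.9 Ω
Z = 50.8 + j18.9 Ω
|Z| = √(50.8² + 18.9²) = 54.2 Ω
I = V/|Z| = 190/54.2 = 3.51 A

3.51 A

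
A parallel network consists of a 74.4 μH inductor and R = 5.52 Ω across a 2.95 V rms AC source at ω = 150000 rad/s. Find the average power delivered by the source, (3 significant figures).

1.58 W

X_L = ωL = 11.2 Ω
Parallel: admittances add. Y = 1/R + 1/(jωL)
Y = (0.181 − j0.0896) S
|Y| = 0.202 S → |Z| = 1/|Y| = 4.95 Ω, ∠Z = −∠Y = 26.3°
I = V/|Z| = 596 mA
P = VI cos φ = 2.95 × 0.596 × cos(26.3°) = 1.58 W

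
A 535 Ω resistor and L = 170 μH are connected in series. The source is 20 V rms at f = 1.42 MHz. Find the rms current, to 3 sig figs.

12.4 mA

ω = 2πf = 8.922e+06 rad/s
X_L = ωL = 1520 Ω
Z = 535 + j1520 Ω
|Z| = √(535² + 1520²) = 1610 Ω
I = V/|Z| = 20/1610 = 12.4 mA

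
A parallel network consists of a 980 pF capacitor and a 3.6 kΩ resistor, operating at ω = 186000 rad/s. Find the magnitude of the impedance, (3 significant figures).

3010 Ω

X_C = 1/(ωC) = 5490 Ω
Parallel: admittances add. Y = 1/R + jωC
Y = (0.000278 + j0.000182) S
|Y| = 0.000332 S → |Z| = 1/|Y| = 3010 Ω, ∠Z = −∠Y = -33.3°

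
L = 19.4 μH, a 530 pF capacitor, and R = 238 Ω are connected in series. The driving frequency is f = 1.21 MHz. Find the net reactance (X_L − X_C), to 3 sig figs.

ω = 2πf = 7.603e+06 rad/s
X_L = ωL = 147 Ω
X_C = 1/(ωC) = 248 Ω
X = 147 − 248 = -101 Ω

-101 Ω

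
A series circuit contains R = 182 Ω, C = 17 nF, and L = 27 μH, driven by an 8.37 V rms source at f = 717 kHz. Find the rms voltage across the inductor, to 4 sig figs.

4.804 V

ω = 2πf = 4.505e+06 rad/s
X_L = ωL = 121.6 Ω
X_C = 1/(ωC) = 13.06 Ω
Net reactance X = X_L − X_C = 108.6 Ω
Z = 182.0 + j108.6 Ω
|Z| = √(182.0² + 108.6²) = 211.9 Ω
I = V/|Z| = 39.49 mA
V_L = I·|Z_L| = 0.03949 × 121.6 = 4.804 V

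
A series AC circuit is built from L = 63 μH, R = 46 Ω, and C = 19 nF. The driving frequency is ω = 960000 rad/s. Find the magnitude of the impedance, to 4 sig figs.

46.35 Ω

X_L = ωL = 60.48 Ω
X_C = 1/(ωC) = 54.82 Ω
Net reactance X = X_L − X_C = 5.655 Ω
Z = 46.00 + j5.655 Ω
|Z| = √(46.00² + 5.655²) = 46.35 Ω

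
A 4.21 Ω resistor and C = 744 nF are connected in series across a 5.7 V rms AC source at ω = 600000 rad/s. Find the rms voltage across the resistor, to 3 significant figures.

5.03 V

X_C = 1/(ωC) = 2.24 Ω
Z = 4.21 − j2.24 Ω
|Z| = √(4.21² + 2.24²) = 4.77 Ω
I = V/|Z| = 1.20 A
V_R = I·|Z_R| = 1.20 × 4.21 = 5.03 V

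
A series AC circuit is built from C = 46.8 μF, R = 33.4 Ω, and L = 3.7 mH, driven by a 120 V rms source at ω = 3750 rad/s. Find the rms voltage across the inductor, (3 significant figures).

48.4 V

X_L = ωL = 13.9 Ω
X_C = 1/(ωC) = 5.70 Ω
Net reactance X = X_L − X_C = 8.18 Ω
Z = 33.4 + j8.18 Ω
|Z| = √(33.4² + 8.18²) = 34.4 Ω
I = V/|Z| = 3.49 A
V_L = I·|Z_L| = 3.49 × 13.9 = 48.4 V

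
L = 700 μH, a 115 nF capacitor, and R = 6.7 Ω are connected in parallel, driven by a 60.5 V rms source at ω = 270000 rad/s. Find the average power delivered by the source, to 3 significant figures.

546 W

X_L = ωL = 189 Ω
X_C = 1/(ωC) = 32.2 Ω
Parallel: admittances add. Y = 1/R + 1/(jωL) + jωC
Y = (0.149 + j0.0258) S
|Y| = 0.151 S → |Z| = 1/|Y| = 6.60 Ω, ∠Z = −∠Y = -9.79°
I = V/|Z| = 9.16 A
P = VI cos φ = 60.5 × 9.16 × cos(-9.79°) = 546 W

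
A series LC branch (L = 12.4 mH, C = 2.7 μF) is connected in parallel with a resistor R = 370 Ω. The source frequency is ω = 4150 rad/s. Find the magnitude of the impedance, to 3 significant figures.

37.6 Ω

X_L = ωL = 51.5 Ω
X_C = 1/(ωC) = 89.2 Ω
Branch 1: Z₁ = R = 370 Ω
Branch 2 (series LC): Z₂ = j(X_L − X_C) = −j37.8 Ω
Parallel: Z = Z₁Z₂/(Z₁+Z₂), |Z| = 37.6 Ω, ∠Z = -84.2°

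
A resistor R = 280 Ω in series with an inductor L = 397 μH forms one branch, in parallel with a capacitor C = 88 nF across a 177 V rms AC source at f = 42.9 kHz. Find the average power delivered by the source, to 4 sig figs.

ω = 2πf = 269500 rad/s
X_L = ωL = 107.0 Ω
X_C = 1/(ωC) = 42.16 Ω
Branch 1 (R+jX_L): Z₁ = 280.0 + j107.0 Ω, |Z₁| = 299.8 Ω
Branch 2 (−jX_C): Z₂ = −j42.16 Ω
Parallel: Z = Z₁Z₂/(Z₁+Z₂), |Z| = 43.97 Ω, ∠Z = -82.12°
I = V/|Z| = 4.026 A
P = VI cos φ = 177 × 4.026 × cos(-82.12°) = 97.63 W

97.63 W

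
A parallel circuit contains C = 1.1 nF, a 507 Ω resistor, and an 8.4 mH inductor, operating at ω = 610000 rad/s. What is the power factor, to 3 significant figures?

X_L = ωL = 5120 Ω
X_C = 1/(ωC) = 1490 Ω
Parallel: admittances add. Y = 1/R + 1/(jωL) + jωC
Y = (0.00197 + j0.000476) S
|Y| = 0.00203 S → |Z| = 1/|Y| = 493 Ω, ∠Z = −∠Y = -13.6°
cos φ = cos(-13.6°) = 0.972

0.972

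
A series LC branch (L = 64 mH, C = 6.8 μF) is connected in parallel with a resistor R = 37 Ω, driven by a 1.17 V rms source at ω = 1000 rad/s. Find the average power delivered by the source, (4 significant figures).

X_L = ωL = 64.00 Ω
X_C = 1/(ωC) = 147.1 Ω
Branch 1: Z₁ = R = 37.00 Ω
Branch 2 (series LC): Z₂ = j(X_L − X_C) = −j83.06 Ω
Parallel: Z = Z₁Z₂/(Z₁+Z₂), |Z| = 33.80 Ω, ∠Z = -24.01°
I = V/|Z| = 34.62 mA
P = VI cos φ = 1.17 × 0.03462 × cos(-24.01°) = 37.00 mW

37.00 mW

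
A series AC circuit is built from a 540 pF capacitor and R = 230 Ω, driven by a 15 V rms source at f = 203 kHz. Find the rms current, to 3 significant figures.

ω = 2πf = 1.275e+06 rad/s
X_C = 1/(ωC) = 1450 Ω
Z = 230 − j1450 Ω
|Z| = √(230² + 1450²) = 1470 Ω
I = V/|Z| = 15/1470 = 10.2 mA

10.2 mA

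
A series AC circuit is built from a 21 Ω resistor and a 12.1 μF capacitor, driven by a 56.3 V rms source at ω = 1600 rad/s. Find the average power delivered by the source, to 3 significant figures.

X_C = 1/(ωC) = 51.7 Ω
Z = 21.0 − j51.7 Ω
|Z| = √(21.0² + 51.7²) = 55.8 Ω
∠Z = arctan(-51.7/21.0) = -67.9°
I = V/|Z| = 1.01 A
P = VI cos φ = 56.3 × 1.01 × cos(-67.9°) = 21.4 W

21.4 W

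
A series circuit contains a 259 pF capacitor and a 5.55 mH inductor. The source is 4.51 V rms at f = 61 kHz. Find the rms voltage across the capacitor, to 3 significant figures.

5.72 V

ω = 2πf = 383300 rad/s
X_L = ωL = 2130 Ω
X_C = 1/(ωC) = 10100 Ω
Net reactance X = X_L − X_C = -7950 Ω
Z = − j7950 Ω
|Z| = √(0² + 7950²) = 7950 Ω
I = V/|Z| = 568 μA
V_C = I·|Z_C| = 0.000568 × 10100 = 5.72 V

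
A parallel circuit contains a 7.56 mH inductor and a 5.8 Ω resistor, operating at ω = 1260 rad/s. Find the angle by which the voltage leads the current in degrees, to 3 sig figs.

X_L = ωL = 9.53 Ω
Parallel: admittances add. Y = 1/R + 1/(jωL)
Y = (0.172 − j0.105) S
|Y| = 0.202 S → |Z| = 1/|Y| = 4.95 Ω, ∠Z = −∠Y = 31.3°

31.3°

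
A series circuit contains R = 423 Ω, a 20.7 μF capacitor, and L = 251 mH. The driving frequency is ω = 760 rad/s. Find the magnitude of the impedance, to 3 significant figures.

442 Ω

X_L = ωL = 191 Ω
X_C = 1/(ωC) = 63.6 Ω
Net reactance X = X_L − X_C = 127 Ω
Z = 423 + j127 Ω
|Z| = √(423² + 127²) = 442 Ω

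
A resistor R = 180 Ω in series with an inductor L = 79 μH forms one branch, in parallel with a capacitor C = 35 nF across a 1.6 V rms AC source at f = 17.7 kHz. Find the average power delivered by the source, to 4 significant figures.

ω = 2πf = 111200 rad/s
X_L = ωL = 8.786 Ω
X_C = 1/(ωC) = 256.9 Ω
Branch 1 (R+jX_L): Z₁ = 180.0 + j8.786 Ω, |Z₁| = 180.2 Ω
Branch 2 (−jX_C): Z₂ = −j256.9 Ω
Parallel: Z = Z₁Z₂/(Z₁+Z₂), |Z| = 151.0 Ω, ∠Z = -33.16°
I = V/|Z| = 10.59 mA
P = VI cos φ = 1.6 × 0.01059 × cos(-33.16°) = 14.19 mW

14.19 mW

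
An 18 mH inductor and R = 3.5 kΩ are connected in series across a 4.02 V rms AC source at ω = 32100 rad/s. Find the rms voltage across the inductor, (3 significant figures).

0.655 V

X_L = ωL = 578 Ω
Z = 3500 + j578 Ω
|Z| = √(3500² + 578²) = 3550 Ω
I = V/|Z| = 1.13 mA
V_L = I·|Z_L| = 0.00113 × 578 = 0.655 V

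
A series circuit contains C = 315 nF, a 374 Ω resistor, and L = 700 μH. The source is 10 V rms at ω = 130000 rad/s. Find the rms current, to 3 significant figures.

26.3 mA

X_L = ωL = 91.0 Ω
X_C = 1/(ωC) = 24.4 Ω
Net reactance X = X_L − X_C = 66.6 Ω
Z = 374 + j66.6 Ω
|Z| = √(374² + 66.6²) = 380 Ω
I = V/|Z| = 10/380 = 26.3 mA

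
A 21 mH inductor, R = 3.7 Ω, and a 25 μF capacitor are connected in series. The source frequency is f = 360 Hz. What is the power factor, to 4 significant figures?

ω = 2πf = 2262 rad/s
X_L = ωL = 47.50 Ω
X_C = 1/(ωC) = 17.68 Ω
Net reactance X = X_L − X_C = 29.82 Ω
Z = 3.700 + j29.82 Ω
|Z| = √(3.700² + 29.82²) = 30.05 Ω
∠Z = arctan(29.82/3.700) = 82.93°
cos φ = cos(82.93°) = 0.1231

0.1231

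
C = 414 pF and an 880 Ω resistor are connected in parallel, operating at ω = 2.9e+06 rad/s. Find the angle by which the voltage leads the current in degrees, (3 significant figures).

-46.6°

X_C = 1/(ωC) = 833 Ω
Parallel: admittances add. Y = 1/R + jωC
Y = (0.00114 + j0.00120) S
|Y| = 0.00165 S → |Z| = 1/|Y| = 605 Ω, ∠Z = −∠Y = -46.6°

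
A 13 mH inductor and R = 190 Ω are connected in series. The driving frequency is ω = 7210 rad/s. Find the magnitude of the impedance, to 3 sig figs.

X_L = ωL = 93.7 Ω
Z = 190 + j93.7 Ω
|Z| = √(190² + 93.7²) = 212 Ω

212 Ω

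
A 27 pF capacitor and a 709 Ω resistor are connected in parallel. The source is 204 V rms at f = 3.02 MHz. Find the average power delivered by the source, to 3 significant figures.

ω = 2πf = 1.898e+07 rad/s
X_C = 1/(ωC) = 1950 Ω
Parallel: admittances add. Y = 1/R + jωC
Y = (0.00141 + j0.000512) S
|Y| = 0.00150 S → |Z| = 1/|Y| = 666 Ω, ∠Z = −∠Y = -20.0°
I = V/|Z| = 306 mA
P = VI cos φ = 204 × 0.306 × cos(-20.0°) = 58.7 W

58.7 W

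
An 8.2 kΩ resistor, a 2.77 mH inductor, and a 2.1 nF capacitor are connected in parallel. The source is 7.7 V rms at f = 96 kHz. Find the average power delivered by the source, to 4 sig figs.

ω = 2πf = 603200 rad/s
X_L = ωL = 1671 Ω
X_C = 1/(ωC) = 789.5 Ω
Parallel: admittances add. Y = 1/R + 1/(jωL) + jωC
Y = (0.0001220 + j0.0006682) S
|Y| = 0.0006792 S → |Z| = 1/|Y| = 1472 Ω, ∠Z = −∠Y = -79.66°
I = V/|Z| = 5.230 mA
P = VI cos φ = 7.7 × 0.005230 × cos(-79.66°) = 7.230 mW

7.230 mW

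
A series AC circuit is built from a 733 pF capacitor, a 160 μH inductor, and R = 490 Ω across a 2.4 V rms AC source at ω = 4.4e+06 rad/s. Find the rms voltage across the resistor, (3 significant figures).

1.87 V

X_L = ωL = 704 Ω
X_C = 1/(ωC) = 310 Ω
Net reactance X = X_L − X_C = 394 Ω
Z = 490 + j394 Ω
|Z| = √(490² + 394²) = 629 Ω
I = V/|Z| = 3.82 mA
V_R = I·|Z_R| = 0.00382 × 490 = 1.87 V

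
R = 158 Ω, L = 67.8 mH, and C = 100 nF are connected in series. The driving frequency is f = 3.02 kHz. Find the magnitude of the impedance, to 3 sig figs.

776 Ω

ω = 2πf = 18980 rad/s
X_L = ωL = 1290 Ω
X_C = 1/(ωC) = 527 Ω
Net reactance X = X_L − X_C = 760 Ω
Z = 158 + j760 Ω
|Z| = √(158² + 760²) = 776 Ω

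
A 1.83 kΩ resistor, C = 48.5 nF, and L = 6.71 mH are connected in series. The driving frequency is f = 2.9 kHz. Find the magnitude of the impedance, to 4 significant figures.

ω = 2πf = 18220 rad/s
X_L = ωL = 122.3 Ω
X_C = 1/(ωC) = 1132 Ω
Net reactance X = X_L − X_C = -1009 Ω
Z = 1830 − j1009 Ω
|Z| = √(1830² + 1009²) = 2090 Ω

2090 Ω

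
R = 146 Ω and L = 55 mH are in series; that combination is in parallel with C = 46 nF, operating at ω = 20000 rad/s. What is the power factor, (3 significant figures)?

X_L = ωL = 1100 Ω
X_C = 1/(ωC) = 1090 Ω
Branch 1 (R+jX_L): Z₁ = 146 + j1100 Ω, |Z₁| = 1110 Ω
Branch 2 (−jX_C): Z₂ = −j1090 Ω
Parallel: Z = Z₁Z₂/(Z₁+Z₂), |Z| = 8230 Ω, ∠Z = -12.7°
cos φ = cos(-12.7°) = 0.976

0.976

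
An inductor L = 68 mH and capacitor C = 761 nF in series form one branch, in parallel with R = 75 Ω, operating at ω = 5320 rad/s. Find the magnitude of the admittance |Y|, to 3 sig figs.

15.9 mS

X_L = ωL = 362 Ω
X_C = 1/(ωC) = 247 Ω
Branch 1: Z₁ = R = 75.0 Ω
Branch 2 (series LC): Z₂ = j(X_L − X_C) = j115 Ω
Parallel: Z = Z₁Z₂/(Z₁+Z₂), |Z| = 62.8 Ω, ∠Z = 33.2°
|Y| = 1/|Z| = 15.9 mS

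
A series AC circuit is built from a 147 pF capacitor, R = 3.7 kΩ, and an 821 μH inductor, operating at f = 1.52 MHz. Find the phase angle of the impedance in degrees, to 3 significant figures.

62.6°

ω = 2πf = 9.55e+06 rad/s
X_L = ωL = 7840 Ω
X_C = 1/(ωC) = 712 Ω
Net reactance X = X_L − X_C = 7130 Ω
Z = 3700 + j7130 Ω
|Z| = √(3700² + 7130²) = 8030 Ω
∠Z = arctan(7130/3700) = 62.6°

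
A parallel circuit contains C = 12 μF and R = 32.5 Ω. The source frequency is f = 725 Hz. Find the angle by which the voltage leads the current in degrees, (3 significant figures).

ω = 2πf = 4555 rad/s
X_C = 1/(ωC) = 18.3 Ω
Parallel: admittances add. Y = 1/R + jωC
Y = (0.0308 + j0.0547) S
|Y| = 0.0627 S → |Z| = 1/|Y| = 15.9 Ω, ∠Z = −∠Y = -60.6°

-60.6°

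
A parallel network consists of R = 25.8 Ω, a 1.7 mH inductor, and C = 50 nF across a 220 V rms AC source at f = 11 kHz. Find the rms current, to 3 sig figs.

ω = 2πf = 69120 rad/s
X_L = ωL = 117 Ω
X_C = 1/(ωC) = 289 Ω
Parallel: admittances add. Y = 1/R + 1/(jωL) + jωC
Y = (0.0388 − j0.00506) S
|Y| = 0.0391 S → |Z| = 1/|Y| = 25.6 Ω, ∠Z = −∠Y = 7.43°
I = V/|Z| = 220/25.6 = 8.60 A

8.60 A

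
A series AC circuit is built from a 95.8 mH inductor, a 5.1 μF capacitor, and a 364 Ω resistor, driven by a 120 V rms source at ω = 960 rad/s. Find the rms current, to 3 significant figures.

X_L = ωL = 92.0 Ω
X_C = 1/(ωC) = 204 Ω
Net reactance X = X_L − X_C = -112 Ω
Z = 364 − j112 Ω
|Z| = √(364² + 112²) = 381 Ω
I = V/|Z| = 120/381 = 315 mA

315 mA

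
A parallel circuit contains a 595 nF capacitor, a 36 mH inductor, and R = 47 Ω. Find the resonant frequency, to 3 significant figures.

ω₀ = 1/√(LC) = 1/√(0.036 × 5.95e-07) = 6833 rad/s
f₀ = ω₀/(2π) = 1.09 kHz

1.09 kHz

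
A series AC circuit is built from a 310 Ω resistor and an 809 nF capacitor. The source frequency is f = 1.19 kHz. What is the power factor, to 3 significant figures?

ω = 2πf = 7477 rad/s
X_C = 1/(ωC) = 165 Ω
Z = 310 − j165 Ω
|Z| = √(310² + 165²) = 351 Ω
∠Z = arctan(-165/310) = -28.1°
cos φ = cos(-28.1°) = 0.882

0.882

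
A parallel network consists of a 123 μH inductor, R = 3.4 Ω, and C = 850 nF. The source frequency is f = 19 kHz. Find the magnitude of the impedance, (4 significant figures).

3.378 Ω

ω = 2πf = 119400 rad/s
X_L = ωL = 14.68 Ω
X_C = 1/(ωC) = 9.855 Ω
Parallel: admittances add. Y = 1/R + 1/(jωL) + jωC
Y = (0.2941 + j0.03337) S
|Y| = 0.2960 S → |Z| = 1/|Y| = 3.378 Ω, ∠Z = −∠Y = -6.473°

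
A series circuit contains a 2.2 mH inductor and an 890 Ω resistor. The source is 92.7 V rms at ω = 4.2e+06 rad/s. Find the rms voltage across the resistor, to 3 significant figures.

8.89 V

X_L = ωL = 9240 Ω
Z = 890 + j9240 Ω
|Z| = √(890² + 9240²) = 9280 Ω
I = V/|Z| = 9.99 mA
V_R = I·|Z_R| = 0.00999 × 890 = 8.89 V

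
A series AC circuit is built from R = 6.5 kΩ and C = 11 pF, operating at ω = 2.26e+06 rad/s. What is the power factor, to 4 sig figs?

0.1595

X_C = 1/(ωC) = 40230 Ω
Z = 6500 − j40230 Ω
|Z| = √(6500² + 40230²) = 40750 Ω
∠Z = arctan(-40230/6500) = -80.82°
cos φ = cos(-80.82°) = 0.1595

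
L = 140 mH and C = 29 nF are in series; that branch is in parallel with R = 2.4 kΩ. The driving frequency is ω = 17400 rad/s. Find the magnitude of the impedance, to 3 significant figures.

446 Ω

X_L = ωL = 2440 Ω
X_C = 1/(ωC) = 1980 Ω
Branch 1: Z₁ = R = 2400 Ω
Branch 2 (series LC): Z₂ = j(X_L − X_C) = j454 Ω
Parallel: Z = Z₁Z₂/(Z₁+Z₂), |Z| = 446 Ω, ∠Z = 79.3°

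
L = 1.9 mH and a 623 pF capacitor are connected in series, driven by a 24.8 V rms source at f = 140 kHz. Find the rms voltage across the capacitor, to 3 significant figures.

295 V

ω = 2πf = 879600 rad/s
X_L = ωL = 1670 Ω
X_C = 1/(ωC) = 1820 Ω
Net reactance X = X_L − X_C = -153 Ω
Z = − j153 Ω
|Z| = √(0² + 153²) = 153 Ω
I = V/|Z| = 162 mA
V_C = I·|Z_C| = 0.162 × 1820 = 295 V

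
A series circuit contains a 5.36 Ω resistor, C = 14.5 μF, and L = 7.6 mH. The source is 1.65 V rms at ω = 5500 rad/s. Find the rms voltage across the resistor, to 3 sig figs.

0.297 V

X_L = ωL = 41.8 Ω
X_C = 1/(ωC) = 12.5 Ω
Net reactance X = X_L − X_C = 29.3 Ω
Z = 5.36 + j29.3 Ω
|Z| = √(5.36² + 29.3²) = 29.7 Ω
I = V/|Z| = 55.5 mA
V_R = I·|Z_R| = 0.0555 × 5.36 = 0.297 V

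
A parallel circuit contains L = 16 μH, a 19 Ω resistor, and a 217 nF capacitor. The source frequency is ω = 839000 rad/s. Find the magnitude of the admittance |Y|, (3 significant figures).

120 mS

X_L = ωL = 13.4 Ω
X_C = 1/(ωC) = 5.49 Ω
Parallel: admittances add. Y = 1/R + 1/(jωL) + jωC
Y = (0.0526 + j0.108) S
|Y| = 0.120 S → |Z| = 1/|Y| = 8.35 Ω, ∠Z = −∠Y = -63.9°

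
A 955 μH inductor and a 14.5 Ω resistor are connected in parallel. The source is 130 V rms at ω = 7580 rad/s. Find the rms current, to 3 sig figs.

X_L = ωL = 7.24 Ω
Parallel: admittances add. Y = 1/R + 1/(jωL)
Y = (0.0690 − j0.138) S
|Y| = 0.154 S → |Z| = 1/|Y| = 6.48 Ω, ∠Z = −∠Y = 63.5°
I = V/|Z| = 130/6.48 = 20.1 A

20.1 A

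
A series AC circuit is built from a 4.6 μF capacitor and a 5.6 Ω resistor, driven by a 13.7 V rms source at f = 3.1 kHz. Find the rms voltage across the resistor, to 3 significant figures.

6.14 V

ω = 2πf = 19480 rad/s
X_C = 1/(ωC) = 11.2 Ω
Z = 5.60 − j11.2 Ω
|Z| = √(5.60² + 11.2²) = 12.5 Ω
I = V/|Z| = 1.10 A
V_R = I·|Z_R| = 1.10 × 5.60 = 6.14 V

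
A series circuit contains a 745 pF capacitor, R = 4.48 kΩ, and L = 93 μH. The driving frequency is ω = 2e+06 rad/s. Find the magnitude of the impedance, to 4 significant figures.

4506 Ω

X_L = ωL = 186.0 Ω
X_C = 1/(ωC) = 671.1 Ω
Net reactance X = X_L − X_C = -485.1 Ω
Z = 4480 − j485.1 Ω
|Z| = √(4480² + 485.1²) = 4506 Ω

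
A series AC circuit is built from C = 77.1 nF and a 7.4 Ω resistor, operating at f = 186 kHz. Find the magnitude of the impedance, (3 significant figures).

13.3 Ω

ω = 2πf = 1.169e+06 rad/s
X_C = 1/(ωC) = 11.1 Ω
Z = 7.40 − j11.1 Ω
|Z| = √(7.40² + 11.1²) = 13.3 Ω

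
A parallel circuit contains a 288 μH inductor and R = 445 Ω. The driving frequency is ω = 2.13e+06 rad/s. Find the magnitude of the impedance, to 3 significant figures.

360 Ω

X_L = ωL = 613 Ω
Parallel: admittances add. Y = 1/R + 1/(jωL)
Y = (0.00225 − j0.00163) S
|Y| = 0.00278 S → |Z| = 1/|Y| = 360 Ω, ∠Z = −∠Y = 36.0°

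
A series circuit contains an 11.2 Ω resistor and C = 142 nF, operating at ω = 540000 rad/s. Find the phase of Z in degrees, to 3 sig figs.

X_C = 1/(ωC) = 13.0 Ω
Z = 11.2 − j13.0 Ω
|Z| = √(11.2² + 13.0²) = 17.2 Ω
∠Z = arctan(-13.0/11.2) = -49.3°

-49.3°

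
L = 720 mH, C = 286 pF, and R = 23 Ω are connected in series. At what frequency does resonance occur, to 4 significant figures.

ω₀ = 1/√(LC) = 1/√(0.72 × 2.86e-10) = 69690 rad/s
f₀ = ω₀/(2π) = 11.09 kHz

11.09 kHz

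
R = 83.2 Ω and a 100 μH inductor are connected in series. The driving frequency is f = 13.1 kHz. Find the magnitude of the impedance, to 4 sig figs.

83.61 Ω

ω = 2πf = 82310 rad/s
X_L = ωL = 8.231 Ω
Z = 83.20 + j8.231 Ω
|Z| = √(83.20² + 8.231²) = 83.61 Ω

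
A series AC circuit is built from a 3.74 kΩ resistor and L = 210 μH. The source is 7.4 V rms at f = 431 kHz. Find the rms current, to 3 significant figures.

1.96 mA

ω = 2πf = 2.708e+06 rad/s
X_L = ωL = 569 Ω
Z = 3740 + j569 Ω
|Z| = √(3740² + 569²) = 3780 Ω
I = V/|Z| = 7.4/3780 = 1.96 mA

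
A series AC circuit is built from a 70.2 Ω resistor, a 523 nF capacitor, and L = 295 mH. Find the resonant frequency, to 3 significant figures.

405 Hz

ω₀ = 1/√(LC) = 1/√(0.295 × 5.23e-07) = 2546 rad/s
f₀ = ω₀/(2π) = 405 Hz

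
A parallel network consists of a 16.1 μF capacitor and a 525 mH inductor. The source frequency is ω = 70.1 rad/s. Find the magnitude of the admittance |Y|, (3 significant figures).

X_L = ωL = 36.8 Ω
X_C = 1/(ωC) = 886 Ω
Parallel: admittances add. Y = 1/(jωL) + jωC
Y = (0 − j0.0260) S
|Y| = 0.0260 S → |Z| = 1/|Y| = 38.4 Ω, ∠Z = −∠Y = 90.0°

26.0 mS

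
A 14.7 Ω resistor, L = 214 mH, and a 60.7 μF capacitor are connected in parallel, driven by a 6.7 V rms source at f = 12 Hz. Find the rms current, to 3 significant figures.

596 mA

ω = 2πf = 75.40 rad/s
X_L = ωL = 16.1 Ω
X_C = 1/(ωC) = 218 Ω
Parallel: admittances add. Y = 1/R + 1/(jωL) + jωC
Y = (0.0680 − j0.0574) S
|Y| = 0.0890 S → |Z| = 1/|Y| = 11.2 Ω, ∠Z = −∠Y = 40.2°
I = V/|Z| = 6.7/11.2 = 596 mA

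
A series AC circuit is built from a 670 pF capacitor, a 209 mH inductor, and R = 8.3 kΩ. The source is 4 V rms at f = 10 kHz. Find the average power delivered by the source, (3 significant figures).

731 μW

ω = 2πf = 62830 rad/s
X_L = ωL = 13100 Ω
X_C = 1/(ωC) = 23800 Ω
Net reactance X = X_L − X_C = -10600 Ω
Z = 8300 − j10600 Ω
|Z| = √(8300² + 10600²) = 13500 Ω
∠Z = arctan(-10600/8300) = -52.0°
I = V/|Z| = 297 μA
P = VI cos φ = 4 × 0.000297 × cos(-52.0°) = 731 μW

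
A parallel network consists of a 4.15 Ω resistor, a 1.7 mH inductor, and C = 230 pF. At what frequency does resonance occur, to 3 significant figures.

255 kHz

ω₀ = 1/√(LC) = 1/√(0.0017 × 2.3e-10) = 1.599e+06 rad/s
f₀ = ω₀/(2π) = 255 kHz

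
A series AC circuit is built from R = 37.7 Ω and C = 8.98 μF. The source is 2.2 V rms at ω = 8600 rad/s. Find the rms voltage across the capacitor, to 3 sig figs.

0.715 V

X_C = 1/(ωC) = 12.9 Ω
Z = 37.7 − j12.9 Ω
|Z| = √(37.7² + 12.9²) = 39.9 Ω
I = V/|Z| = 55.2 mA
V_C = I·|Z_C| = 0.0552 × 12.9 = 0.715 V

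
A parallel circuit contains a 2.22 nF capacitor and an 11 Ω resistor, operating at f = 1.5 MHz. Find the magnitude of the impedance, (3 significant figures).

10.7 Ω

ω = 2πf = 9.425e+06 rad/s
X_C = 1/(ωC) = 47.8 Ω
Parallel: admittances add. Y = 1/R + jωC
Y = (0.0909 + j0.0209) S
|Y| = 0.0933 S → |Z| = 1/|Y| = 10.7 Ω, ∠Z = −∠Y = -13.0°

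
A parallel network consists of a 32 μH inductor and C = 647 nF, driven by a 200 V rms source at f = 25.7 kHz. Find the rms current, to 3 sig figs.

17.8 A

ω = 2πf = 161500 rad/s
X_L = ωL = 5.17 Ω
X_C = 1/(ωC) = 9.57 Ω
Parallel: admittances add. Y = 1/(jωL) + jωC
Y = (0 − j0.0890) S
|Y| = 0.0890 S → |Z| = 1/|Y| = 11.2 Ω, ∠Z = −∠Y = 90.0°
I = V/|Z| = 200/11.2 = 17.8 A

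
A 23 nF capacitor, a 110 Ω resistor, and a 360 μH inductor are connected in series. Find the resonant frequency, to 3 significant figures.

ω₀ = 1/√(LC) = 1/√(0.00036 × 2.3e-08) = 347500 rad/s
f₀ = ω₀/(2π) = 55.3 kHz

55.3 kHz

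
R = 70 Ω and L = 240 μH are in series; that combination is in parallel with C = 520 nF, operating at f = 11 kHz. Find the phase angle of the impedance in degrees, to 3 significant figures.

ω = 2πf = 69120 rad/s
X_L = ωL = 16.6 Ω
X_C = 1/(ωC) = 27.8 Ω
Branch 1 (R+jX_L): Z₁ = 70.0 + j16.6 Ω, |Z₁| = 71.9 Ω
Branch 2 (−jX_C): Z₂ = −j27.8 Ω
Parallel: Z = Z₁Z₂/(Z₁+Z₂), |Z| = 28.2 Ω, ∠Z = -67.5°

-67.5°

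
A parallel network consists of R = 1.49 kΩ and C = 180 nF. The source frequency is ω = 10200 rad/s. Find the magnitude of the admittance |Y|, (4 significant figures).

X_C = 1/(ωC) = 544.7 Ω
Parallel: admittances add. Y = 1/R + jωC
Y = (0.0006711 + j0.001836) S
|Y| = 0.001955 S → |Z| = 1/|Y| = 511.6 Ω, ∠Z = −∠Y = -69.92°

1.955 mS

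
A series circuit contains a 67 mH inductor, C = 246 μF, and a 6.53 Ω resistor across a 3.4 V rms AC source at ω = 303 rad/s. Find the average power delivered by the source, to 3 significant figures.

838 mW

X_L = ωL = 20.3 Ω
X_C = 1/(ωC) = 13.4 Ω
Net reactance X = X_L − X_C = 6.89 Ω
Z = 6.53 + j6.89 Ω
|Z| = √(6.53² + 6.89²) = 9.49 Ω
∠Z = arctan(6.89/6.53) = 46.5°
I = V/|Z| = 358 mA
P = VI cos φ = 3.4 × 0.358 × cos(46.5°) = 838 mW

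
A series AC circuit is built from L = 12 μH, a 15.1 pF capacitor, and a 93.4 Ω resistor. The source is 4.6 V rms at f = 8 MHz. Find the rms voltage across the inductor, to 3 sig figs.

3.85 V

ω = 2πf = 5.027e+07 rad/s
X_L = ωL = 603 Ω
X_C = 1/(ωC) = 1320 Ω
Net reactance X = X_L − X_C = -714 Ω
Z = 93.4 − j714 Ω
|Z| = √(93.4² + 714²) = 720 Ω
I = V/|Z| = 6.39 mA
V_L = I·|Z_L| = 0.00639 × 603 = 3.85 V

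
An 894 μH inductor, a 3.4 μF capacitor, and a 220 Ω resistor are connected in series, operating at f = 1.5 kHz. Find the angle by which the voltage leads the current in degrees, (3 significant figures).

ω = 2πf = 9425 rad/s
X_L = ωL = 8.43 Ω
X_C = 1/(ωC) = 31.2 Ω
Net reactance X = X_L − X_C = -22.8 Ω
Z = 220 − j22.8 Ω
|Z| = √(220² + 22.8²) = 221 Ω
∠Z = arctan(-22.8/220) = -5.91°

-5.91°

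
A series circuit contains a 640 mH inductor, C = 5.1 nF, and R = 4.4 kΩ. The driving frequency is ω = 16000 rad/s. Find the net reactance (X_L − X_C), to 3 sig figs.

-2010 Ω

X_L = ωL = 10200 Ω
X_C = 1/(ωC) = 12300 Ω
X = 10200 − 12300 = -2010 Ω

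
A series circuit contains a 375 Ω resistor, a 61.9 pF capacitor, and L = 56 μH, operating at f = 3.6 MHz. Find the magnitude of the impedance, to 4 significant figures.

ω = 2πf = 2.262e+07 rad/s
X_L = ωL = 1267 Ω
X_C = 1/(ωC) = 714.2 Ω
Net reactance X = X_L − X_C = 552.5 Ω
Z = 375.0 + j552.5 Ω
|Z| = √(375.0² + 552.5²) = 667.7 Ω

667.7 Ω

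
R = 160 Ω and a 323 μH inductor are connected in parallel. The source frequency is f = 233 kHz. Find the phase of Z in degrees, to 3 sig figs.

ω = 2πf = 1.464e+06 rad/s
X_L = ωL = 473 Ω
Parallel: admittances add. Y = 1/R + 1/(jωL)
Y = (0.00625 − j0.00211) S
|Y| = 0.00660 S → |Z| = 1/|Y| = 152 Ω, ∠Z = −∠Y = 18.7°

18.7°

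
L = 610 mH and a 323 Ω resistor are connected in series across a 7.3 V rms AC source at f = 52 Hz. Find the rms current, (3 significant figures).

ω = 2πf = 326.7 rad/s
X_L = ωL = 199 Ω
Z = 323 + j199 Ω
|Z| = √(323² + 199²) = 380 Ω
I = V/|Z| = 7.3/380 = 19.2 mA

19.2 mA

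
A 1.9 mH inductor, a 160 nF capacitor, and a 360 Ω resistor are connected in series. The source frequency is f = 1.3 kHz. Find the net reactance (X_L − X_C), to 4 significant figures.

ω = 2πf = 8168 rad/s
X_L = ωL = 15.52 Ω
X_C = 1/(ωC) = 765.2 Ω
X = 15.52 − 765.2 = -749.6 Ω

-749.6 Ω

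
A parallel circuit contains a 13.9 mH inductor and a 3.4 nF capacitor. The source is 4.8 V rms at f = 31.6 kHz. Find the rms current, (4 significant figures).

ω = 2πf = 198500 rad/s
X_L = ωL = 2760 Ω
X_C = 1/(ωC) = 1481 Ω
Parallel: admittances add. Y = 1/(jωL) + jωC
Y = (0 + j0.0003127) S
|Y| = 0.0003127 S → |Z| = 1/|Y| = 3198 Ω, ∠Z = −∠Y = -90.00°
I = V/|Z| = 4.8/3198 = 1.501 mA

1.501 mA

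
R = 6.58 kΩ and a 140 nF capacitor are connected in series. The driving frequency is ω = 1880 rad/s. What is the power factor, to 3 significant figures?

X_C = 1/(ωC) = 3800 Ω
Z = 6580 − j3800 Ω
|Z| = √(6580² + 3800²) = 7600 Ω
∠Z = arctan(-3800/6580) = -30.0°
cos φ = cos(-30.0°) = 0.866

0.866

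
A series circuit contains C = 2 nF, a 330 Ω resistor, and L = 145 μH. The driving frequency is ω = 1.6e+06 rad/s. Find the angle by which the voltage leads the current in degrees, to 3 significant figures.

X_L = ωL = 232 Ω
X_C = 1/(ωC) = 312 Ω
Net reactance X = X_L − X_C = -80.5 Ω
Z = 330 − j80.5 Ω
|Z| = √(330² + 80.5²) = 340 Ω
∠Z = arctan(-80.5/330) = -13.7°

-13.7°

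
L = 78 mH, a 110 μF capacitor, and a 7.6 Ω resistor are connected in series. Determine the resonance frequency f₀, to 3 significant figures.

54.3 Hz

ω₀ = 1/√(LC) = 1/√(0.078 × 0.00011) = 341.4 rad/s
f₀ = ω₀/(2π) = 54.3 Hz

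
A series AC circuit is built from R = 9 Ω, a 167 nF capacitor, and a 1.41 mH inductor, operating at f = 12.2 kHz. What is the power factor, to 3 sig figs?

ω = 2πf = 76650 rad/s
X_L = ωL = 108 Ω
X_C = 1/(ωC) = 78.1 Ω
Net reactance X = X_L − X_C = 30.0 Ω
Z = 9.00 + j30.0 Ω
|Z| = √(9.00² + 30.0²) = 31.3 Ω
∠Z = arctan(30.0/9.00) = 73.3°
cos φ = cos(73.3°) = 0.288

0.288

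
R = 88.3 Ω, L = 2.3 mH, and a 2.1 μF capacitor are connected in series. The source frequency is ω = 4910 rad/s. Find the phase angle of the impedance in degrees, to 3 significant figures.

X_L = ωL = 11.3 Ω
X_C = 1/(ωC) = 97.0 Ω
Net reactance X = X_L − X_C = -85.7 Ω
Z = 88.3 − j85.7 Ω
|Z| = √(88.3² + 85.7²) = 123 Ω
∠Z = arctan(-85.7/88.3) = -44.1°

-44.1°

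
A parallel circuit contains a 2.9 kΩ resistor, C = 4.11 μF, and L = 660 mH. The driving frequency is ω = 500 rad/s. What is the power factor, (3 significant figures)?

X_L = ωL = 330 Ω
X_C = 1/(ωC) = 487 Ω
Parallel: admittances add. Y = 1/R + 1/(jωL) + jωC
Y = (0.000345 − j0.000975) S
|Y| = 0.00103 S → |Z| = 1/|Y| = 967 Ω, ∠Z = −∠Y = 70.5°
cos φ = cos(70.5°) = 0.333

0.333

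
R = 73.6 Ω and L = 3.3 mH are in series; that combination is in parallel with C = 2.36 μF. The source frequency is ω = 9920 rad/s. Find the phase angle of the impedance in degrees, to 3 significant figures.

X_L = ωL = 32.7 Ω
X_C = 1/(ωC) = 42.7 Ω
Branch 1 (R+jX_L): Z₁ = 73.6 + j32.7 Ω, |Z₁| = 80.6 Ω
Branch 2 (−jX_C): Z₂ = −j42.7 Ω
Parallel: Z = Z₁Z₂/(Z₁+Z₂), |Z| = 46.3 Ω, ∠Z = -58.3°

-58.3°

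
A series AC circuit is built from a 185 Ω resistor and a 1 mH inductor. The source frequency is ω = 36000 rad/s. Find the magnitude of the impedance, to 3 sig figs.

188 Ω

X_L = ωL = 36.0 Ω
Z = 185 + j36.0 Ω
|Z| = √(185² + 36.0²) = 188 Ω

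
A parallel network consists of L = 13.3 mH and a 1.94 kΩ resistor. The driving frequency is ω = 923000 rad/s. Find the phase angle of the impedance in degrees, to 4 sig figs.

8.980°

X_L = ωL = 12280 Ω
Parallel: admittances add. Y = 1/R + 1/(jωL)
Y = (0.0005155 − j8.146e-05) S
|Y| = 0.0005219 S → |Z| = 1/|Y| = 1916 Ω, ∠Z = −∠Y = 8.980°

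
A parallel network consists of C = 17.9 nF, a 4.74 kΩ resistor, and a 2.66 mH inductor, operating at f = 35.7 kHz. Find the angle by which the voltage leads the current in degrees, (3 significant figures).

-84.8°

ω = 2πf = 224300 rad/s
X_L = ωL = 597 Ω
X_C = 1/(ωC) = 249 Ω
Parallel: admittances add. Y = 1/R + 1/(jωL) + jωC
Y = (0.000211 + j0.00234) S
|Y| = 0.00235 S → |Z| = 1/|Y| = 426 Ω, ∠Z = −∠Y = -84.8°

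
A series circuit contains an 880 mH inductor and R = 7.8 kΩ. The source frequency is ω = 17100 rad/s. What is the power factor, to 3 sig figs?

0.460

X_L = ωL = 15000 Ω
Z = 7800 + j15000 Ω
|Z| = √(7800² + 15000²) = 16900 Ω
∠Z = arctan(15000/7800) = 62.6°
cos φ = cos(62.6°) = 0.460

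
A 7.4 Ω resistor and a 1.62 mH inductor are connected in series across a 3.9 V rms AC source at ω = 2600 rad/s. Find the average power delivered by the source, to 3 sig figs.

X_L = ωL = 4.21 Ω
Z = 7.40 + j4.21 Ω
|Z| = √(7.40² + 4.21²) = 8.51 Ω
∠Z = arctan(4.21/7.40) = 29.6°
I = V/|Z| = 458 mA
P = VI cos φ = 3.9 × 0.458 × cos(29.6°) = 1.55 W

1.55 W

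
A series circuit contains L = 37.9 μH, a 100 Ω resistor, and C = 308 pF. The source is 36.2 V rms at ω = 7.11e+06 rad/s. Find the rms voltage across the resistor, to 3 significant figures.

17.1 V

X_L = ωL = 269 Ω
X_C = 1/(ωC) = 457 Ω
Net reactance X = X_L − X_C = -187 Ω
Z = 100 − j187 Ω
|Z| = √(100² + 187²) = 212 Ω
I = V/|Z| = 171 mA
V_R = I·|Z_R| = 0.171 × 100 = 17.1 V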